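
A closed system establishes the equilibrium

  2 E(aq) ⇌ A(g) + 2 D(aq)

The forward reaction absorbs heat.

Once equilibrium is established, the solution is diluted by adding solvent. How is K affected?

The equilibrium constant depends only on temperature. This perturbation changes neither the position of equilibrium nor K.

unchanged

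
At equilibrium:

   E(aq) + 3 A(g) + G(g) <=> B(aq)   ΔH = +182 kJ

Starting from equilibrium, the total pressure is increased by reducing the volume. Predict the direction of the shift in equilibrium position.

Gas moles: reactants 4, products 0 (Δn_gas = -4). Compression shifts the system toward the side with fewer moles of gas — to the right.

right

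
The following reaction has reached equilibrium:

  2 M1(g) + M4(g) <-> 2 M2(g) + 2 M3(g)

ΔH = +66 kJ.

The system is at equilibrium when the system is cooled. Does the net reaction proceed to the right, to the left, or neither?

The forward reaction is endothermic. Lowering T favours the exothermic direction — shift to the left.

left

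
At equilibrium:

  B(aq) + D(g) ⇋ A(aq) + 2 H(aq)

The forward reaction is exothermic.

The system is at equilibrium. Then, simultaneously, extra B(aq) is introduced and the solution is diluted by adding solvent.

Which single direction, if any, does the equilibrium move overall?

right

Adding B (aq), a reactant, drives the reaction to the right.
Dilution lowers every aqueous concentration by the same factor. Δn_aq = 3 − 1 = +2, so the system shifts toward the side with more dissolved moles — to the right.
All effects act in the same direction — net shift to the right.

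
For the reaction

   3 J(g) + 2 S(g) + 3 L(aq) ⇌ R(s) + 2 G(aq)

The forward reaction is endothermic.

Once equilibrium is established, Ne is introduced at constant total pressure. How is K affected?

The equilibrium constant depends only on temperature. This perturbation may move the position of equilibrium, but since T is unchanged, K itself is unchanged.

unchanged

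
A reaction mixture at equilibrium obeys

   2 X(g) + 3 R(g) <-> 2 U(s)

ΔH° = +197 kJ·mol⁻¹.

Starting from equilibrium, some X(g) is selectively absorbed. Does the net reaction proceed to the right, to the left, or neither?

left

Removing X (g), a reactant, drives the reaction to the left.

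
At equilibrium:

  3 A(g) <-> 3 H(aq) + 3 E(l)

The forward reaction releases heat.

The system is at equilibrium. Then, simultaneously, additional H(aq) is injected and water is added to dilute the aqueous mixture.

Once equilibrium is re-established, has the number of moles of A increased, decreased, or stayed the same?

cannot be determined

Adding H (aq), a product, drives the reaction to the left.
Dilution lowers every aqueous concentration by the same factor. Δn_aq = 3 − 0 = +3, so the system shifts toward the side with more dissolved moles — to the right.
The two effects oppose each other, so the net shift — and hence the change in A — cannot be determined from the given information.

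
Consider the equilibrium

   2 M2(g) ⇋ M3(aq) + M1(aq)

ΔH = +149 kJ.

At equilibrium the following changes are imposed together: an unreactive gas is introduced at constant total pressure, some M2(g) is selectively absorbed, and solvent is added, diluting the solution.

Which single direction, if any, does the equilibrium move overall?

cannot be determined

Adding inert gas at constant total pressure expands the volume and lowers every reacting partial pressure. With Δn_gas = 0 − 2 = -2, Q moves away from K toward the side with fewer gas moles, so the system shifts toward the side with more gas moles — to the left.
Removing M2 (g), a reactant, drives the reaction to the left.
Dilution lowers every aqueous concentration by the same factor. Δn_aq = 2 − 0 = +2, so the system shifts toward the side with more dissolved moles — to the right.
The individual effects push in opposite directions; without quantitative information the net direction cannot be determined.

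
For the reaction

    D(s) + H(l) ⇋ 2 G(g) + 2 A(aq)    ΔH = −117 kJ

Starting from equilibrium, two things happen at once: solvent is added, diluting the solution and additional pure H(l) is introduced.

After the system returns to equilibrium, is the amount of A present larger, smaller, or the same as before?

Dilution lowers every aqueous concentration by the same factor. Δn_aq = 2 − 0 = +2, so the system shifts toward the side with more dissolved moles — to the right.
H is a pure liquid; its activity is 1 regardless of amount, so Q is unaffected — no shift from this change.
The net shift is to the right. A is a product, so its amount increases.

increases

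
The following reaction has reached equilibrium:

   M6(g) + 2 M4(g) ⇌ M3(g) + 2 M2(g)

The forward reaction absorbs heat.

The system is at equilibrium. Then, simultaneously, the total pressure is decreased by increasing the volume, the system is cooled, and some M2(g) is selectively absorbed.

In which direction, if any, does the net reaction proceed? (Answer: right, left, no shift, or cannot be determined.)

cannot be determined

Gas moles: reactants 3, products 3. Δn_gas = 0, so a volume change leaves Q equal to K — no shift from this change.
The forward reaction is endothermic. Lowering T favours the exothermic direction — shift to the left.
Removing M2 (g), a product, drives the reaction to the right.
The individual effects push in opposite directions; without quantitative information the net direction cannot be determined.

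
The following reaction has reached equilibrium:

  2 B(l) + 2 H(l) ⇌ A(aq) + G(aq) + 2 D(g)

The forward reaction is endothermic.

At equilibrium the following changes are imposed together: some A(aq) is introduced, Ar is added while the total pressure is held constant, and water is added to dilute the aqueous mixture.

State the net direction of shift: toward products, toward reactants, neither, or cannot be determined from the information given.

Adding A (aq), a product, drives the reaction to the left.
Adding inert gas at constant total pressure expands the volume and lowers every reacting partial pressure. With Δn_gas = 2 − 0 = +2, Q moves away from K toward the side with fewer gas moles, so the system shifts toward the side with more gas moles — to the right.
Dilution lowers every aqueous concentration by the same factor. Δn_aq = 2 − 0 = +2, so the system shifts toward the side with more dissolved moles — to the right.
The individual effects push in opposite directions; without quantitative information the net direction cannot be determined.

cannot be determined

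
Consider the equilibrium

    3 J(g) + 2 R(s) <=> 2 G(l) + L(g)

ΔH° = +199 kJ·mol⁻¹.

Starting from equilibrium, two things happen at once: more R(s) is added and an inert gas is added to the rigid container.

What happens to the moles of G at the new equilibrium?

unchanged

R is a pure solid; its activity is 1 regardless of amount, so Q is unaffected — no shift from this change.
At constant volume, adding an inert gas leaves every reacting species' partial pressure unchanged, so Q is unchanged — no shift from this change.
No net shift occurs, so the amount of G is unchanged.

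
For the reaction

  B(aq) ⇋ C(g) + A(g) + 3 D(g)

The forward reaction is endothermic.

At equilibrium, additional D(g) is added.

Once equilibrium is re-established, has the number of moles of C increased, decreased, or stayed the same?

decreases

Adding D (g), a product, drives the reaction to the left.
The net shift is to the left. C is a product, so its amount decreases.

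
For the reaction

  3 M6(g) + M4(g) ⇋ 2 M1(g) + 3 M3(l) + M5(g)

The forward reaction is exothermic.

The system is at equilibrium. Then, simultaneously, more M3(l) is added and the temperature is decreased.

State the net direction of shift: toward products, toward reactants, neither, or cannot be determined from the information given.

M3 is a pure liquid; its activity is 1 regardless of amount, so Q is unaffected — no shift from this change.
The forward reaction is exothermic. Lowering T favours the exothermic direction — shift to the right.
Only the nonzero effect(s) matter; the net shift is to the right.

right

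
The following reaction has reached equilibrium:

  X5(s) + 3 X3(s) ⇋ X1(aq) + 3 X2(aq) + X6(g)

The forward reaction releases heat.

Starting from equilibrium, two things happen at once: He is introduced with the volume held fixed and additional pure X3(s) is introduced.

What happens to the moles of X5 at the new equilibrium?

At constant volume, adding an inert gas leaves every reacting species' partial pressure unchanged, so Q is unchanged — no shift from this change.
X3 is a pure solid; its activity is 1 regardless of amount, so Q is unaffected — no shift from this change.
No net shift occurs, so the amount of X5 is unchanged.

unchanged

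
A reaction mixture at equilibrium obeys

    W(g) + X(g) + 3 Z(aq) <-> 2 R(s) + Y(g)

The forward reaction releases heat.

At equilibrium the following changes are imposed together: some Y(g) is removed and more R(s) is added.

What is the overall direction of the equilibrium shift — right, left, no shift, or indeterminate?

right

Removing Y (g), a product, drives the reaction to the right.
R is a pure solid; its activity is 1 regardless of amount, so Q is unaffected — no shift from this change.
Only the nonzero effect(s) matter; the net shift is to the right.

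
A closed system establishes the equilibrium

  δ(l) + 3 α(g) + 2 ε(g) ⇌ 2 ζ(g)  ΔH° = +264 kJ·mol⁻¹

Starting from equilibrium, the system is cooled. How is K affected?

K depends on temperature via the van 't Hoff relation. The forward reaction is endothermic, so lowering T decreases K.

decreases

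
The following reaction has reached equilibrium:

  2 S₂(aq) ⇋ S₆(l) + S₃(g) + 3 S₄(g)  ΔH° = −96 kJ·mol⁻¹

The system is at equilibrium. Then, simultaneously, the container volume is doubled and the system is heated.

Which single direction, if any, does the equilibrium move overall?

cannot be determined

Gas moles: reactants 0, products 4 (Δn_gas = +4). Expansion shifts the system toward the side with more moles of gas — to the right.
The forward reaction is exothermic. Raising T favours the endothermic direction — shift to the left.
The individual effects push in opposite directions; without quantitative information the net direction cannot be determined.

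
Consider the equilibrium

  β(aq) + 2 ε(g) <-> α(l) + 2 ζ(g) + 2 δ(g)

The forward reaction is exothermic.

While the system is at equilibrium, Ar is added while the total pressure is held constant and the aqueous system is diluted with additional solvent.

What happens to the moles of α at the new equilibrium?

Adding inert gas at constant total pressure expands the volume and lowers every reacting partial pressure. With Δn_gas = 4 − 2 = +2, Q moves away from K toward the side with fewer gas moles, so the system shifts toward the side with more gas moles — to the right.
Dilution lowers every aqueous concentration by the same factor. Δn_aq = 0 − 1 = -1, so the system shifts toward the side with more dissolved moles — to the left.
The two effects oppose each other, so the net shift — and hence the change in α — cannot be determined from the given information.

cannot be determined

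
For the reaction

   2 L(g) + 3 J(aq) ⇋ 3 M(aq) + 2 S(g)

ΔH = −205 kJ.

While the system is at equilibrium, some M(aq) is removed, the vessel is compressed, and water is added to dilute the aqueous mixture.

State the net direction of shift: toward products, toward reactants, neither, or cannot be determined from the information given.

Removing M (aq), a product, drives the reaction to the right.
Gas moles: reactants 2, products 2. Δn_gas = 0, so a volume change leaves Q equal to K — no shift from this change.
Dilution scales every aqueous concentration by the same factor. Δn_aq = 3 − 3 = 0, so Q is unchanged — no shift.
Only the nonzero effect(s) matter; the net shift is to the right.

right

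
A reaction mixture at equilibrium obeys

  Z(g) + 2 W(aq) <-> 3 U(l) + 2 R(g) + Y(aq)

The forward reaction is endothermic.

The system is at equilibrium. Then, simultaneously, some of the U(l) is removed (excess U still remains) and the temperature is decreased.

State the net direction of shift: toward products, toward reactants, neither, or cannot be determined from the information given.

left

U is a pure liquid; its activity is 1 regardless of amount, so Q is unaffected — no shift from this change.
The forward reaction is endothermic. Lowering T favours the exothermic direction — shift to the left.
Only the nonzero effect(s) matter; the net shift is to the left.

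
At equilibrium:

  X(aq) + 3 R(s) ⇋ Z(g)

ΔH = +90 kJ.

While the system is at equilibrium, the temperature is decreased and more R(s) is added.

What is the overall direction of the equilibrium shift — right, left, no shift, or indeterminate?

left

The forward reaction is endothermic. Lowering T favours the exothermic direction — shift to the left.
R is a pure solid; its activity is 1 regardless of amount, so Q is unaffected — no shift from this change.
Only the nonzero effect(s) matter; the net shift is to the left.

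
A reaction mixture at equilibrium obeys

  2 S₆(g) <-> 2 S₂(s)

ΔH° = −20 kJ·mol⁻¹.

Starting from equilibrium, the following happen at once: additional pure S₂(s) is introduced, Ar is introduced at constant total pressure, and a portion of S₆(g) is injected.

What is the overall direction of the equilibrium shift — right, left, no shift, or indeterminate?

cannot be determined

S₂ is a pure solid; its activity is 1 regardless of amount, so Q is unaffected — no shift from this change.
Adding inert gas at constant total pressure expands the volume and lowers every reacting partial pressure. With Δn_gas = 0 − 2 = -2, Q moves away from K toward the side with fewer gas moles, so the system shifts toward the side with more gas moles — to the left.
Adding S₆ (g), a reactant, drives the reaction to the right.
The individual effects push in opposite directions; without quantitative information the net direction cannot be determined.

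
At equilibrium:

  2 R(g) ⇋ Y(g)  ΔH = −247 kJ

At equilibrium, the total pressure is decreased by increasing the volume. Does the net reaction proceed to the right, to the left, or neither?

left

Gas moles: reactants 2, products 1 (Δn_gas = -1). Expansion shifts the system toward the side with more moles of gas — to the left.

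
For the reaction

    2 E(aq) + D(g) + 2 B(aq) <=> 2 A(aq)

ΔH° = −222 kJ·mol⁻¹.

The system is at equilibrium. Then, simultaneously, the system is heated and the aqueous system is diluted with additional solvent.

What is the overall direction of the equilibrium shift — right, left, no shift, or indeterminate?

left

The forward reaction is exothermic. Raising T favours the endothermic direction — shift to the left.
Dilution lowers every aqueous concentration by the same factor. Δn_aq = 2 − 4 = -2, so the system shifts toward the side with more dissolved moles — to the left.
All effects act in the same direction — net shift to the left.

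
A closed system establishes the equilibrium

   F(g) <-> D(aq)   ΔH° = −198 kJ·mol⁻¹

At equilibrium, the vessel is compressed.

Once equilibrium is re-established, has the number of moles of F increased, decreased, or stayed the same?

decreases

Gas moles: reactants 1, products 0 (Δn_gas = -1). Compression shifts the system toward the side with fewer moles of gas — to the right.
The net shift is to the right. F is a reactant, so its amount decreases.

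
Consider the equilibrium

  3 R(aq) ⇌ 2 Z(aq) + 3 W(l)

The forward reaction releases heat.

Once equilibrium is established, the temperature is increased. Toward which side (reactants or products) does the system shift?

The forward reaction is exothermic. Raising T favours the endothermic direction — shift to the left.

left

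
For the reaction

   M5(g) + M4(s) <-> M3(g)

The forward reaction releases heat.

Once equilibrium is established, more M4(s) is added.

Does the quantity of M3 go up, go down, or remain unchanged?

unchanged

M4 is a pure solid; its activity is 1 regardless of amount, so Q is unaffected — no shift from this change.
No net shift occurs, so the amount of M3 is unchanged.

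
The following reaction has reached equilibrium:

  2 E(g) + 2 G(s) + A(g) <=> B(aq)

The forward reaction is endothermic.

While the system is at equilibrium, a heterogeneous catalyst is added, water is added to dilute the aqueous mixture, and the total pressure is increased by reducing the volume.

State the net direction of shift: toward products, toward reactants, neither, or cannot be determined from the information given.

right

A catalyst speeds both forward and reverse rates equally; it changes neither Q nor K — no shift from this change.
Dilution lowers every aqueous concentration by the same factor. Δn_aq = 1 − 0 = +1, so the system shifts toward the side with more dissolved moles — to the right.
Gas moles: reactants 3, products 0 (Δn_gas = -3). Compression shifts the system toward the side with fewer moles of gas — to the right.
Only the nonzero effect(s) matter; the net shift is to the right.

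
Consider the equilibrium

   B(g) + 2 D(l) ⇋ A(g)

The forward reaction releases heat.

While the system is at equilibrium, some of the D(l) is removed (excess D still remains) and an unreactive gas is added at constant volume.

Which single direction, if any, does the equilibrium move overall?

no shift

D is a pure liquid; its activity is 1 regardless of amount, so Q is unaffected — no shift from this change.
At constant volume, adding an inert gas leaves every reacting species' partial pressure unchanged, so Q is unchanged — no shift from this change.
None of the changes alters Q relative to K, so there is no net shift.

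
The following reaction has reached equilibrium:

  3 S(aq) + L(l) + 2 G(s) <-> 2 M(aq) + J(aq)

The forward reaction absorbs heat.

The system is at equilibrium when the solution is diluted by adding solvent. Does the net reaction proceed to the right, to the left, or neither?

Dilution scales every aqueous concentration by the same factor. Δn_aq = 3 − 3 = 0, so Q is unchanged — no shift.

no shift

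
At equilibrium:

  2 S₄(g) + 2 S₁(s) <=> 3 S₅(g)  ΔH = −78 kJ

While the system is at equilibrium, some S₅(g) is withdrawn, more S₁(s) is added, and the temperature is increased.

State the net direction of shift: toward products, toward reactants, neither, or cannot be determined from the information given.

Removing S₅ (g), a product, drives the reaction to the right.
S₁ is a pure solid; its activity is 1 regardless of amount, so Q is unaffected — no shift from this change.
The forward reaction is exothermic. Raising T favours the endothermic direction — shift to the left.
The individual effects push in opposite directions; without quantitative information the net direction cannot be determined.

cannot be determined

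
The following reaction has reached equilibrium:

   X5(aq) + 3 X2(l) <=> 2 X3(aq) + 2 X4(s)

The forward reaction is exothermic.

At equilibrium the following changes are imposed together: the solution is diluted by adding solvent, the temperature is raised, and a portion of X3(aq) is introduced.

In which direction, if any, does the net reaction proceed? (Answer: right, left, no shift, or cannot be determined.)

Dilution lowers every aqueous concentration by the same factor. Δn_aq = 2 − 1 = +1, so the system shifts toward the side with more dissolved moles — to the right.
The forward reaction is exothermic. Raising T favours the endothermic direction — shift to the left.
Adding X3 (aq), a product, drives the reaction to the left.
The individual effects push in opposite directions; without quantitative information the net direction cannot be determined.

cannot be determined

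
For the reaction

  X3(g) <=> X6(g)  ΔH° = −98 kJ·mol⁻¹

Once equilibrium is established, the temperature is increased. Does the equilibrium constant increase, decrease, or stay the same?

K depends on temperature via the van 't Hoff relation. The forward reaction is exothermic, so raising T decreases K.

decreases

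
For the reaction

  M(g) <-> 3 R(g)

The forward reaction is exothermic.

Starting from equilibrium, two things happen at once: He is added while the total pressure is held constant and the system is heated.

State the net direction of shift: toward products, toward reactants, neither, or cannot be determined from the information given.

Adding inert gas at constant total pressure expands the volume and lowers every reacting partial pressure. With Δn_gas = 3 − 1 = +2, Q moves away from K toward the side with fewer gas moles, so the system shifts toward the side with more gas moles — to the right.
The forward reaction is exothermic. Raising T favours the endothermic direction — shift to the left.
The individual effects push in opposite directions; without quantitative information the net direction cannot be determined.

cannot be determined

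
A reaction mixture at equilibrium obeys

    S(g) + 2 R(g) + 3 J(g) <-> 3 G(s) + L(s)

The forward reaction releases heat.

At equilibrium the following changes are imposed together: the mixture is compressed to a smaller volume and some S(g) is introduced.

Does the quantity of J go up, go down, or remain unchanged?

decreases

Gas moles: reactants 6, products 0 (Δn_gas = -6). Compression shifts the system toward the side with fewer moles of gas — to the right.
Adding S (g), a reactant, drives the reaction to the right.
The net shift is to the right. J is a reactant, so its amount decreases.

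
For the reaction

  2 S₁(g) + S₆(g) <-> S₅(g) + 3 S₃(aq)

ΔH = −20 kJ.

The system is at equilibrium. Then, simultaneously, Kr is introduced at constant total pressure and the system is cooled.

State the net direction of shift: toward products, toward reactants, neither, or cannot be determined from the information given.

cannot be determined

Adding inert gas at constant total pressure expands the volume and lowers every reacting partial pressure. With Δn_gas = 1 − 3 = -2, Q moves away from K toward the side with fewer gas moles, so the system shifts toward the side with more gas moles — to the left.
The forward reaction is exothermic. Lowering T favours the exothermic direction — shift to the right.
The individual effects push in opposite directions; without quantitative information the net direction cannot be determined.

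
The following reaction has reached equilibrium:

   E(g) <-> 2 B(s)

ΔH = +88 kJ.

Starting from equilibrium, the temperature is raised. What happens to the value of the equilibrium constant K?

K depends on temperature via the van 't Hoff relation. The forward reaction is endothermic, so raising T increases K.

increases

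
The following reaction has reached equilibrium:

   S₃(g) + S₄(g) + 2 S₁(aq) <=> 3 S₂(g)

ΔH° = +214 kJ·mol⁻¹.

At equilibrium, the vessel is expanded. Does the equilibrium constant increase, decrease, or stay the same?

The equilibrium constant depends only on temperature. This perturbation may move the position of equilibrium, but since T is unchanged, K itself is unchanged.

unchanged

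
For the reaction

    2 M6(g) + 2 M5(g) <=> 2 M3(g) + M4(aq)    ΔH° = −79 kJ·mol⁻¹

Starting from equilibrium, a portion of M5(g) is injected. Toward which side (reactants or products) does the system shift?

Adding M5 (g), a reactant, drives the reaction to the right.

right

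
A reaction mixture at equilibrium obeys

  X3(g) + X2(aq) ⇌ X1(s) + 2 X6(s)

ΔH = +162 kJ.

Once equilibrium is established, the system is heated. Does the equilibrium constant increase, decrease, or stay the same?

K depends on temperature via the van 't Hoff relation. The forward reaction is endothermic, so raising T increases K.

increases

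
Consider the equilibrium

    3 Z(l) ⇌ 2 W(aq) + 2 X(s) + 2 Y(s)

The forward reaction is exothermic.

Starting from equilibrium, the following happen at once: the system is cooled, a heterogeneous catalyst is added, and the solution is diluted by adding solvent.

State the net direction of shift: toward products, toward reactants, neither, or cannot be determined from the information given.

The forward reaction is exothermic. Lowering T favours the exothermic direction — shift to the right.
A catalyst speeds both forward and reverse rates equally; it changes neither Q nor K — no shift from this change.
Dilution lowers every aqueous concentration by the same factor. Δn_aq = 2 − 0 = +2, so the system shifts toward the side with more dissolved moles — to the right.
Only the nonzero effect(s) matter; the net shift is to the right.

right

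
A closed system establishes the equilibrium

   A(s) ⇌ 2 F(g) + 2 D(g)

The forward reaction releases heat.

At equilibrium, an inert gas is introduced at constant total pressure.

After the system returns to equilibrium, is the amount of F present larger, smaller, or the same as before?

increases

Adding inert gas at constant total pressure expands the volume and lowers every reacting partial pressure. With Δn_gas = 4 − 0 = +4, Q moves away from K toward the side with fewer gas moles, so the system shifts toward the side with more gas moles — to the right.
The net shift is to the right. F is a product, so its amount increases.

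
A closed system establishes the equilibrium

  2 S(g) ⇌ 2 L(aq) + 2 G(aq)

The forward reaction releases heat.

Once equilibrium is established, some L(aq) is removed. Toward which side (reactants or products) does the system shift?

right

Removing L (aq), a product, drives the reaction to the right.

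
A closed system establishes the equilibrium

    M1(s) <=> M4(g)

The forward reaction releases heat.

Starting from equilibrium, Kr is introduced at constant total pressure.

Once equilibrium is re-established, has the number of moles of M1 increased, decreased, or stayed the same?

Adding inert gas at constant total pressure expands the volume and lowers every reacting partial pressure. With Δn_gas = 1 − 0 = +1, Q moves away from K toward the side with fewer gas moles, so the system shifts toward the side with more gas moles — to the right.
The net shift is to the right. M1 is a reactant, so its amount decreases.

decreases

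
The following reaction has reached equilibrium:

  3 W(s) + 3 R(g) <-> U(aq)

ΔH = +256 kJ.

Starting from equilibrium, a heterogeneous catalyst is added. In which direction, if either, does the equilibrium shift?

no shift

A catalyst speeds both forward and reverse rates equally; it changes neither Q nor K — no shift from this change.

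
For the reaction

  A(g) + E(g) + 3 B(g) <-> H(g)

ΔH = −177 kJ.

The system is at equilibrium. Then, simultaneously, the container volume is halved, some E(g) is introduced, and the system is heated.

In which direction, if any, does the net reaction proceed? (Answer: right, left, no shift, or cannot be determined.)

Gas moles: reactants 5, products 1 (Δn_gas = -4). Compression shifts the system toward the side with fewer moles of gas — to the right.
Adding E (g), a reactant, drives the reaction to the right.
The forward reaction is exothermic. Raising T favours the endothermic direction — shift to the left.
The individual effects push in opposite directions; without quantitative information the net direction cannot be determined.

cannot be determined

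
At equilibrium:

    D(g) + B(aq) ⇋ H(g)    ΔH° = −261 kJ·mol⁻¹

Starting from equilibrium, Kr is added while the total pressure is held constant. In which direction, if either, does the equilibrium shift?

no shift

Adding inert gas at constant total pressure expands the volume, scaling every reacting partial pressure by the same factor. Δn_gas = 1 − 1 = 0, so Q is unchanged — no shift.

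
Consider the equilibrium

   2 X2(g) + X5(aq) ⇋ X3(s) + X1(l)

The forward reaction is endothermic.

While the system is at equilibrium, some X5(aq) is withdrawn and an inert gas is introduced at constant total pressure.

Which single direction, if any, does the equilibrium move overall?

left

Removing X5 (aq), a reactant, drives the reaction to the left.
Adding inert gas at constant total pressure expands the volume and lowers every reacting partial pressure. With Δn_gas = 0 − 2 = -2, Q moves away from K toward the side with fewer gas moles, so the system shifts toward the side with more gas moles — to the left.
All effects act in the same direction — net shift to the left.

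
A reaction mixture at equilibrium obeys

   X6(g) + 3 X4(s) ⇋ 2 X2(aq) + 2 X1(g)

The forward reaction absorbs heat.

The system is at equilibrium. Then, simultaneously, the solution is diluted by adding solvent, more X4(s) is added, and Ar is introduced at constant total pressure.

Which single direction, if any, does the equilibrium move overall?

Dilution lowers every aqueous concentration by the same factor. Δn_aq = 2 − 0 = +2, so the system shifts toward the side with more dissolved moles — to the right.
X4 is a pure solid; its activity is 1 regardless of amount, so Q is unaffected — no shift from this change.
Adding inert gas at constant total pressure expands the volume and lowers every reacting partial pressure. With Δn_gas = 2 − 1 = +1, Q moves away from K toward the side with fewer gas moles, so the system shifts toward the side with more gas moles — to the right.
Only the nonzero effect(s) matter; the net shift is to the right.

right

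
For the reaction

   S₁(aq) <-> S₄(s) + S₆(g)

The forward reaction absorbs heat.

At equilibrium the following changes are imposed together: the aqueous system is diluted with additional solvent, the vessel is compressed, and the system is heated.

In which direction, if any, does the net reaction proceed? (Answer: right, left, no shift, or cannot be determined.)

Dilution lowers every aqueous concentration by the same factor. Δn_aq = 0 − 1 = -1, so the system shifts toward the side with more dissolved moles — to the left.
Gas moles: reactants 0, products 1 (Δn_gas = +1). Compression shifts the system toward the side with fewer moles of gas — to the left.
The forward reaction is endothermic. Raising T favours the endothermic direction — shift to the right.
The individual effects push in opposite directions; without quantitative information the net direction cannot be determined.

cannot be determined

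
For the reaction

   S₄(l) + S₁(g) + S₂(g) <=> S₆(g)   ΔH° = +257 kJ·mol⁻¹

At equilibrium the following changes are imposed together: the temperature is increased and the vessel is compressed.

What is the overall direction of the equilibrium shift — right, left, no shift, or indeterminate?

The forward reaction is endothermic. Raising T favours the endothermic direction — shift to the right.
Gas moles: reactants 2, products 1 (Δn_gas = -1). Compression shifts the system toward the side with fewer moles of gas — to the right.
All effects act in the same direction — net shift to the right.

right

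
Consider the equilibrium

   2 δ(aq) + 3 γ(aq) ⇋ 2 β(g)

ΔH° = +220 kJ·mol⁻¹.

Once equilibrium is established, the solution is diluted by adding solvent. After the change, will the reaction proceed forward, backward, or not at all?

left

Dilution lowers every aqueous concentration by the same factor. Δn_aq = 0 − 5 = -5, so the system shifts toward the side with more dissolved moles — to the left.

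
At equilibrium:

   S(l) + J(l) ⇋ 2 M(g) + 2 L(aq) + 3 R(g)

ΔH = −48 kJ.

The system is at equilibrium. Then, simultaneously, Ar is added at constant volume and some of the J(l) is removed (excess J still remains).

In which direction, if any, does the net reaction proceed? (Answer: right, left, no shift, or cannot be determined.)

no shift

At constant volume, adding an inert gas leaves every reacting species' partial pressure unchanged, so Q is unchanged — no shift from this change.
J is a pure liquid; its activity is 1 regardless of amount, so Q is unaffected — no shift from this change.
None of the changes alters Q relative to K, so there is no net shift.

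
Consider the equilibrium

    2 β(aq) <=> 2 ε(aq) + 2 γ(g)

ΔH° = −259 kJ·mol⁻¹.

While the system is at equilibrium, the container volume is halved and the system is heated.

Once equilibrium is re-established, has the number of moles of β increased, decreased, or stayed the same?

increases

Gas moles: reactants 0, products 2 (Δn_gas = +2). Compression shifts the system toward the side with fewer moles of gas — to the left.
The forward reaction is exothermic. Raising T favours the endothermic direction — shift to the left.
The net shift is to the left. β is a reactant, so its amount increases.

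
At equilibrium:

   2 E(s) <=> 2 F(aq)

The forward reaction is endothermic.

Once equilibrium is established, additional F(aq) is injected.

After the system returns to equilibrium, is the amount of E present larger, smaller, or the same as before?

increases

Adding F (aq), a product, drives the reaction to the left.
The net shift is to the left. E is a reactant, so its amount increases.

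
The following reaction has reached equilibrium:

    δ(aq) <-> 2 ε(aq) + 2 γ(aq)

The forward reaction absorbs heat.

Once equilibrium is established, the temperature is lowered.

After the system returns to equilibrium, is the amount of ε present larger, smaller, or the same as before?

The forward reaction is endothermic. Lowering T favours the exothermic direction — shift to the left.
The net shift is to the left. ε is a product, so its amount decreases.

decreases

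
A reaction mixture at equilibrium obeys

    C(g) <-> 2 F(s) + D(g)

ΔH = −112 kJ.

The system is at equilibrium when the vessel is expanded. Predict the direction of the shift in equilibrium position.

Gas moles: reactants 1, products 1. Δn_gas = 0, so a volume change leaves Q equal to K — no shift from this change.

no shift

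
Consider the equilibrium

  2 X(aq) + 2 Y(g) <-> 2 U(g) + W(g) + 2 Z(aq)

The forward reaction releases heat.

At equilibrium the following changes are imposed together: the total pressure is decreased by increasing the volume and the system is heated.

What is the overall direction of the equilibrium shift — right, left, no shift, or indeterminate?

cannot be determined

Gas moles: reactants 2, products 3 (Δn_gas = +1). Expansion shifts the system toward the side with more moles of gas — to the right.
The forward reaction is exothermic. Raising T favours the endothermic direction — shift to the left.
The individual effects push in opposite directions; without quantitative information the net direction cannot be determined.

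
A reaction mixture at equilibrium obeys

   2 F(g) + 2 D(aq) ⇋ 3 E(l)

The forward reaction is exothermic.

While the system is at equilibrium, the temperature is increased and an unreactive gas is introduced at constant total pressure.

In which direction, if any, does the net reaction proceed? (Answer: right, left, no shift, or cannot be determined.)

left

The forward reaction is exothermic. Raising T favours the endothermic direction — shift to the left.
Adding inert gas at constant total pressure expands the volume and lowers every reacting partial pressure. With Δn_gas = 0 − 2 = -2, Q moves away from K toward the side with fewer gas moles, so the system shifts toward the side with more gas moles — to the left.
All effects act in the same direction — net shift to the left.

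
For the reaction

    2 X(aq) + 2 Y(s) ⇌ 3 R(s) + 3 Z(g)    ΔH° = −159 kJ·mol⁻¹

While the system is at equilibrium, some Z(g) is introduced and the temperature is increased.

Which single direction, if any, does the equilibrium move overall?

left

Adding Z (g), a product, drives the reaction to the left.
The forward reaction is exothermic. Raising T favours the endothermic direction — shift to the left.
All effects act in the same direction — net shift to the left.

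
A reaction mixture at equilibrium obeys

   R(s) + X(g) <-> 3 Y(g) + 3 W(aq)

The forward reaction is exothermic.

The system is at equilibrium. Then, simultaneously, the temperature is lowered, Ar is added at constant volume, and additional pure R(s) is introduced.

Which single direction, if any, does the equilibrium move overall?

The forward reaction is exothermic. Lowering T favours the exothermic direction — shift to the right.
At constant volume, adding an inert gas leaves every reacting species' partial pressure unchanged, so Q is unchanged — no shift from this change.
R is a pure solid; its activity is 1 regardless of amount, so Q is unaffected — no shift from this change.
Only the nonzero effect(s) matter; the net shift is to the right.

right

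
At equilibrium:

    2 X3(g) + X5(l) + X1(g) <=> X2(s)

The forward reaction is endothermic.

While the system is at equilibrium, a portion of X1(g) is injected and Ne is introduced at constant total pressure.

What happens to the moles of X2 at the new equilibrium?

Adding X1 (g), a reactant, drives the reaction to the right.
Adding inert gas at constant total pressure expands the volume and lowers every reacting partial pressure. With Δn_gas = 0 − 3 = -3, Q moves away from K toward the side with fewer gas moles, so the system shifts toward the side with more gas moles — to the left.
The two effects oppose each other, so the net shift — and hence the change in X2 — cannot be determined from the given information.

cannot be determined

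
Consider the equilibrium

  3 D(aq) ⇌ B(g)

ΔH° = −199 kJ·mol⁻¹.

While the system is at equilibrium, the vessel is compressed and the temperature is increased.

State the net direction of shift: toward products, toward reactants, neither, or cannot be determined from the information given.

left

Gas moles: reactants 0, products 1 (Δn_gas = +1). Compression shifts the system toward the side with fewer moles of gas — to the left.
The forward reaction is exothermic. Raising T favours the endothermic direction — shift to the left.
All effects act in the same direction — net shift to the left.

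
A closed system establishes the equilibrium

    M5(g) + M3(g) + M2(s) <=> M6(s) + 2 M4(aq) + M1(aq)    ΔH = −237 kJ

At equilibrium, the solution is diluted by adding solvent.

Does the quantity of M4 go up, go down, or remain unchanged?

increases

Dilution lowers every aqueous concentration by the same factor. Δn_aq = 3 − 0 = +3, so the system shifts toward the side with more dissolved moles — to the right.
The net shift is to the right. M4 is a product, so its amount increases.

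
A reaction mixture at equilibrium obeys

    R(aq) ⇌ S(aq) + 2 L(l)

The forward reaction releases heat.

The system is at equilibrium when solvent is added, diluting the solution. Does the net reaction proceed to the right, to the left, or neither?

Dilution scales every aqueous concentration by the same factor. Δn_aq = 1 − 1 = 0, so Q is unchanged — no shift.

no shift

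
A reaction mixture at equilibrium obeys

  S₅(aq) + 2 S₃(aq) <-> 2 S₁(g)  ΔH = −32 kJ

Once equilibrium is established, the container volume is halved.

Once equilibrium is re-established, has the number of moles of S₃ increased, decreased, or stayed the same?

increases

Gas moles: reactants 0, products 2 (Δn_gas = +2). Compression shifts the system toward the side with fewer moles of gas — to the left.
The net shift is to the left. S₃ is a reactant, so its amount increases.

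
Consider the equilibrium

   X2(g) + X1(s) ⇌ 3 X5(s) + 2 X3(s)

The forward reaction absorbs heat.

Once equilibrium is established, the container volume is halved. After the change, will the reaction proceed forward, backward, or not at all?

right

Gas moles: reactants 1, products 0 (Δn_gas = -1). Compression shifts the system toward the side with fewer moles of gas — to the right.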